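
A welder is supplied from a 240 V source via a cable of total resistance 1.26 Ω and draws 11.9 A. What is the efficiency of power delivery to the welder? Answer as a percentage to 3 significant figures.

The cable carries the full 11.9 A.
P_line = I² R_line = (11.90)² × 1.26 = 178.4 W
P_source = V I = 240 × 11.90 = 2856 W; P_load = 2678 W
η = P_load / P_source = 2678 / 2856 = 0.9375

93.8 %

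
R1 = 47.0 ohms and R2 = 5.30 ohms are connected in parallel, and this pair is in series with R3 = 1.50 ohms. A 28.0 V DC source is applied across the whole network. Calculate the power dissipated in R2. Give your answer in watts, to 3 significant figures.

85.6 W

Reduce the parallel combination to a single R_p; the circuit then becomes R_p in series with the remaining resistor.
R_p = (47.0×5.30)/(47.0+5.30) = 4.763 Ω
R_total = R_p + 1.50 = 4.763 + 1.50 = 6.263 Ω
I = V / R_total = 28.0 / 6.263 = 4.471 A
Voltage across the parallel pair: V_p = I × R_p = 4.471 × 4.763 = 21.29 V
R2 has V_p across it, so P = V_p²/R2.
P_R2 = (21.29)² / 5.30 = 85.55 W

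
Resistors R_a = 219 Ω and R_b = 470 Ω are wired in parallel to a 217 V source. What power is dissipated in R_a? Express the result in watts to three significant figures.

Each parallel branch sees the full supply voltage, so P = V²/R applies directly to the target branch.
P_R_a = V² / R_a = (217)² / 219 Ω = 215.0 W

215 W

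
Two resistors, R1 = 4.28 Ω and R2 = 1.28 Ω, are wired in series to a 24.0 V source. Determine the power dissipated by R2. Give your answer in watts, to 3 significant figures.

Every series element carries the same I. Get I from the total resistance, then P = I² × R2.
R_total = 4.28 + 1.28 = 5.560 Ω
I = V / R_total = 24.0 / 5.560 = 4.317 A
P_R2 = I² × R2 = (4.317)² × 1.28 = 23.85 W

23.8 W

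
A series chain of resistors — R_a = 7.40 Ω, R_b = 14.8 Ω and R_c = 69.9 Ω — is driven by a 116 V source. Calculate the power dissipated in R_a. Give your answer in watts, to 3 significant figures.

11.7 W

Since the resistors are in series they all carry the loop current I = V/R_total; the power in any one is I²R.
R_total = 7.40 + 14.8 + 69.9 = 92.10 Ω
I = V / R_total = 116 / 92.10 = 1.260 A
P_R_a = I² × R_a = (1.260)² × 7.40 = 11.74 W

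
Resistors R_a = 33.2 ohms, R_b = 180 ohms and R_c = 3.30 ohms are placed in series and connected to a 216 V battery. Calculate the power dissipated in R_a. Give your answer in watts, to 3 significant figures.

Series elements share the same current, so find I first, then use P = I²R.
R_total = 33.2 + 180 + 3.30 = 216.5 Ω
I = V / R_total = 216 / 216.5 = 0.9977 A
P_R_a = I² × R_a = (0.9977)² × 33.2 = 33.05 W

33.0 W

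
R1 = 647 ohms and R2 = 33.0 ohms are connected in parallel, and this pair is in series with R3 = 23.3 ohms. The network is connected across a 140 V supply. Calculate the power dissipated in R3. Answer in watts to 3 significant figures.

153 W

Reduce the parallel combination to a single R_p; the circuit then becomes R_p in series with the remaining resistor.
R_p = (647×33.0)/(647+33.0) = 31.40 Ω
R_total = R_p + 23.3 = 31.40 + 23.3 = 54.70 Ω
I = V / R_total = 140 / 54.70 = 2.559 A
All the supply current flows through R3; use P = I²R3.
P_R3 = (2.559)² × 23.3 = 152.6 W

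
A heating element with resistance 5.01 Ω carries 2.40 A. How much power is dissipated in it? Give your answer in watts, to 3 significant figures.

28.9 W

With I and R stated, P = I²R applies in one step.
P = (2.400 A)² × 5.01 Ω = 28.86 W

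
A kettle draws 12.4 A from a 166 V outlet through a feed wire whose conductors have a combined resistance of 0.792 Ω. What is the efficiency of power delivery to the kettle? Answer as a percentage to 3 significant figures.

94.1 %

The feed wire carries the full 12.4 A.
P_line = I² R_line = (12.40)² × 0.792 = 121.8 W
P_source = V I = 166 × 12.40 = 2058 W; P_load = 1937 W
η = P_load / P_source = 1937 / 2058 = 0.9408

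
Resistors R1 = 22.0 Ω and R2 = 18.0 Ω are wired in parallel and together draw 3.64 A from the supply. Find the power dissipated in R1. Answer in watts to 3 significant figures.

We need the common branch voltage; get it from I_total × R_eq, then P = V²/R for the branch.
1/R_eq = 1/22.0 + 1/18.0 ⇒ R_eq = 9.900 Ω
V = I_total × R_eq = 3.640 × 9.900 = 36.04 V
P_R1 = V² / R1 = (36.04)² / 22.0 = 59.03 W

59.0 W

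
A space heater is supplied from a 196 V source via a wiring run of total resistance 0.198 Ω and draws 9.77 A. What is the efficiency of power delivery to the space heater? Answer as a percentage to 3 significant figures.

The wiring run carries the full 9.77 A.
P_line = I² R_line = (9.770)² × 0.198 = 18.90 W
P_source = V I = 196 × 9.770 = 1915 W; P_load = 1896 W
η = P_load / P_source = 1896 / 1915 = 0.9901

99.0 %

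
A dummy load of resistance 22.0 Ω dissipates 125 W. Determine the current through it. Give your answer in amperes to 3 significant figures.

2.38 A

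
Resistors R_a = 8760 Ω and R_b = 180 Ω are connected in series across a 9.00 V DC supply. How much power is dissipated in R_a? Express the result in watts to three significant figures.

0.00888 W

Every series element carries the same I. Get I from the total resistance, then P = I² × R_a.
R_total = 8760 + 180 = 8940 Ω
I = V / R_total = 9.00 / 8940 = 0.001007 A
P_R_a = I² × R_a = (0.001007)² × 8760 = 0.008878 W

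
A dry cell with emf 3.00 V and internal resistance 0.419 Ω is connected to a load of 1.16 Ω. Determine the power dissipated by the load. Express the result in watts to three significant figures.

Find the circuit current first, then P = I²R for the load (series elements share I).
I = ε / (r + R) = 3.00 / (0.419 + 1.16) = 1.900 A
P_load = I² R = (1.900)² × 1.16 = 4.187 W

4.19 W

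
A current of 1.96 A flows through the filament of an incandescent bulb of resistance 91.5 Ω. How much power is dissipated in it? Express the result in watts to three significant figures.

With I and R stated, P = I²R applies in one step.
P = (1.960 A)² × 91.5 Ω = 351.5 W

352 W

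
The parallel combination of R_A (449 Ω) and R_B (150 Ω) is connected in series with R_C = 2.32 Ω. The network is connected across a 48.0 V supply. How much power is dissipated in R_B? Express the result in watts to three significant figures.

14.7 W

Reduce the parallel combination to a single R_p; the circuit then becomes R_p in series with the remaining resistor.
R_p = (449×150)/(449+150) = 112.4 Ω
R_total = R_p + 2.32 = 112.4 + 2.32 = 114.8 Ω
I = V / R_total = 48.0 / 114.8 = 0.4183 A
Voltage across the parallel pair: V_p = I × R_p = 0.4183 × 112.4 = 47.03 V
R_B sits across V_p; its power is V_p²/R.
P_R_B = (47.03)² / 150 = 14.75 W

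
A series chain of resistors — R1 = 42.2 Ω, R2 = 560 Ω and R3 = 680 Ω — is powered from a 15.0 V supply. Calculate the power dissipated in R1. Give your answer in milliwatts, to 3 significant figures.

The current is common to all series resistors; compute it, then apply P = I²R for the target.
R_total = 42.2 + 560 + 680 = 1282 Ω
I = V / R_total = 15.0 / 1282 = 0.01170 A
P_R1 = I² × R1 = (0.01170)² × 42.2 = 0.005775 W

5.78 mW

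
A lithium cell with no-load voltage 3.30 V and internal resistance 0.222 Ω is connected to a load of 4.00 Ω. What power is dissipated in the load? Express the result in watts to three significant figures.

2.44 W

Load and internal resistance form a series loop — compute the loop current, then the load power via I²R.
I = ε / (r + R) = 3.30 / (0.222 + 4.00) = 0.7816 A
P_load = I² R = (0.7816)² × 4.00 = 2.444 W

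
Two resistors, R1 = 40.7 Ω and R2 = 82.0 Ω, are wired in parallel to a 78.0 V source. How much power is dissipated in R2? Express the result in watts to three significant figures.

74.2 W

The supply voltage appears across each parallel branch — just use P = V²/R2.
P_R2 = V² / R2 = (78.0)² / 82.0 Ω = 74.20 W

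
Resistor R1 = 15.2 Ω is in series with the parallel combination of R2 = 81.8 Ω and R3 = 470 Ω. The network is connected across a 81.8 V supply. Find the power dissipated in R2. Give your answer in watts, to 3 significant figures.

Collapse R2‖R3 to a single equivalent, reducing the network to two series elements.
R_p = (81.8×470)/(81.8+470) = 69.67 Ω
R_total = 15.2 + 69.67 = 84.87 Ω
I = V / R_total = 81.8 / 84.87 = 0.9638 A
Voltage across the parallel pair: V_p = I × R_p = 0.9638 × 69.67 = 67.15 V
R2 sees V_p directly, so P = V_p² / R2.
P_R2 = (67.15)² / 81.8 = 55.12 W

55.1 W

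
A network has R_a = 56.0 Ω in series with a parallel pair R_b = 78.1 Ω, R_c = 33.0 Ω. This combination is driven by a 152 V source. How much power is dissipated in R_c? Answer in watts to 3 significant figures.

First combine the parallel branches into one equivalent R_p, then R_a + R_p is a series pair.
R_p = (78.1×33.0)/(78.1+33.0) = 23.20 Ω
R_total = 56.0 + 23.20 = 79.20 Ω
I = V / R_total = 152 / 79.20 = 1.919 A
Voltage across the parallel pair: V_p = I × R_p = 1.919 × 23.20 = 44.52 V
R_c is across V_p, so use P = V²/R for that branch.
P_R_c = (44.52)² / 33.0 = 60.07 W

60.1 W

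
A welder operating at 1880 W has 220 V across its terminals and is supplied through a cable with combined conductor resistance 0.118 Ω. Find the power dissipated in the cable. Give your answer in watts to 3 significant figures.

Only the current and the line resistance are needed for the I²R loss.
I = P / V = 1880 / 220 = 8.545 A through the cable.
P_line = I² R_line = (8.545)² × 0.118 = 8.617 W

8.62 W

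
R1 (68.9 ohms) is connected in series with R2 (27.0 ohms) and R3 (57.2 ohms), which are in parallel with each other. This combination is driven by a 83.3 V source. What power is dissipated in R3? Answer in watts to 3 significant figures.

5.36 W

Replace R2 and R3 with their parallel equivalent so the circuit becomes R1 in series with R_p.
R_p = (27.0×57.2)/(27.0+57.2) = 18.34 Ω
R_total = 68.9 + 18.34 = 87.24 Ω
I = V / R_total = 83.3 / 87.24 = 0.9548 A
Voltage across the parallel pair: V_p = I × R_p = 0.9548 × 18.34 = 17.51 V
R3 sees V_p directly, so P = V_p² / R3.
P_R3 = (17.51)² / 57.2 = 5.362 W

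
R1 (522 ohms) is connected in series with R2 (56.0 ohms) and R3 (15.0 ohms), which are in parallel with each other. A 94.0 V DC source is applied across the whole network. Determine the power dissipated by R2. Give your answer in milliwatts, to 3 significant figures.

77.5 mW

Collapse R2‖R3 to a single equivalent, reducing the network to two series elements.
R_p = (56.0×15.0)/(56.0+15.0) = 11.83 Ω
R_total = 522 + 11.83 = 533.8 Ω
I = V / R_total = 94.0 / 533.8 = 0.1761 A
Voltage across the parallel pair: V_p = I × R_p = 0.1761 × 11.83 = 2.083 V
R2 sees V_p directly, so P = V_p² / R2.
P_R2 = (2.083)² / 56.0 = 0.07750 W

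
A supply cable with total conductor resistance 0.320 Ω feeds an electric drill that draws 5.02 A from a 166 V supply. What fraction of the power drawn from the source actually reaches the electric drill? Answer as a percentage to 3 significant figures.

99.0 %

The supply cable carries the full 5.02 A.
P_line = I² R_line = (5.020)² × 0.320 = 8.064 W
P_source = V I = 166 × 5.020 = 833.3 W; P_load = 825.3 W
η = P_load / P_source = 825.3 / 833.3 = 0.9903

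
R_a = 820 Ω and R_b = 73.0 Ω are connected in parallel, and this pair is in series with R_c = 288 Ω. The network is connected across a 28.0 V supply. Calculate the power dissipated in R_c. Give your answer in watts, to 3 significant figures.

1.79 W

Reduce the parallel combination to a single R_p; the circuit then becomes R_p in series with the remaining resistor.
R_p = (820×73.0)/(820+73.0) = 67.03 Ω
R_total = R_p + 288 = 67.03 + 288 = 355.0 Ω
I = V / R_total = 28.0 / 355.0 = 0.07887 A
R_c carries the full series current, so P = I²R.
P_R_c = (0.07887)² × 288 = 1.791 W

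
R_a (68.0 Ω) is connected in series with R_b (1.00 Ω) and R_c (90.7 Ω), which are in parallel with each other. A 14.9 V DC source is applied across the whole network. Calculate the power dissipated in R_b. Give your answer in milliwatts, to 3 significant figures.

First combine the parallel branches into one equivalent R_p, then R_a + R_p is a series pair.
R_p = (1.00×90.7)/(1.00+90.7) = 0.9891 Ω
R_total = 68.0 + 0.9891 = 68.99 Ω
I = V / R_total = 14.9 / 68.99 = 0.2160 A
Voltage across the parallel pair: V_p = I × R_p = 0.2160 × 0.9891 = 0.2136 V
R_b sees V_p directly, so P = V_p² / R_b.
P_R_b = (0.2136)² / 1.00 = 0.04563 W

45.6 mW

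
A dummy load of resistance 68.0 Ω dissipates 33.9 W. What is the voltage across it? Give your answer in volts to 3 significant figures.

The two known quantities fix the third via V = √(P R).
V = √(33.9 × 68.0) = 48.01 V

48.0 V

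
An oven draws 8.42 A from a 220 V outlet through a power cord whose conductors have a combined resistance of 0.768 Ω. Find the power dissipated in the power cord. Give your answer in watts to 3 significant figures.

The power cord is a series resistance carrying the load current; its dissipation is I²R_line.
The power cord carries the full 8.42 A.
P_line = I² R_line = (8.420)² × 0.768 = 54.45 W

54.4 W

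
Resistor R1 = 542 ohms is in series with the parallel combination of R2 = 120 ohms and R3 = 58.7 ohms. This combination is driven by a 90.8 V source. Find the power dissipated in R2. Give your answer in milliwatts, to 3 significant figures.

Collapse R2‖R3 to a single equivalent, reducing the network to two series elements.
R_p = (120×58.7)/(120+58.7) = 39.42 Ω
R_total = 542 + 39.42 = 581.4 Ω
I = V / R_total = 90.8 / 581.4 = 0.1562 A
Voltage across the parallel pair: V_p = I × R_p = 0.1562 × 39.42 = 6.156 V
With V_p across R2, its power is V_p²/R2.
P_R2 = (6.156)² / 120 = 0.3158 W

316 mW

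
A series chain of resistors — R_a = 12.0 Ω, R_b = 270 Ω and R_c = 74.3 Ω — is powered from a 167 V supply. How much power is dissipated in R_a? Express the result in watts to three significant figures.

Series elements share the same current, so find I first, then use P = I²R.
R_total = 12.0 + 270 + 74.3 = 356.3 Ω
I = V / R_total = 167 / 356.3 = 0.4687 A
P_R_a = I² × R_a = (0.4687)² × 12.0 = 2.636 W

2.64 W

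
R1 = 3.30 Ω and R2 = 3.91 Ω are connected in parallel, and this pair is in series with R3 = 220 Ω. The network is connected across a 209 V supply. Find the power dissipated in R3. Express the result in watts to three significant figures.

195 W

Combine R1 and R2 into their parallel equivalent first, reducing the network to two series resistors.
R_p = (3.30×3.91)/(3.30+3.91) = 1.790 Ω
R_total = R_p + 220 = 1.790 + 220 = 221.8 Ω
I = V / R_total = 209 / 221.8 = 0.9423 A
R3 carries the full series current, so P = I²R.
P_R3 = (0.9423)² × 220 = 195.4 W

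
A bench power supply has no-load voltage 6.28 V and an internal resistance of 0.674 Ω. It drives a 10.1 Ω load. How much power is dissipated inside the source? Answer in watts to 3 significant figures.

Internal loss is I²r, with I set by the total series resistance r+R.
I = ε / (r + R) = 6.28 / (0.674 + 10.1) = 0.5829 A
P_int = I² r = (0.5829)² × 0.674 = 0.2290 W

0.229 W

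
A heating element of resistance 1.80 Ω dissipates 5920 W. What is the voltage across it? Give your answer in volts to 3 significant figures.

From P = V I = I²R = V²/R, with the two given quantities we get V = √(P R).
V = √(5920 × 1.80) = 103.2 V

103 V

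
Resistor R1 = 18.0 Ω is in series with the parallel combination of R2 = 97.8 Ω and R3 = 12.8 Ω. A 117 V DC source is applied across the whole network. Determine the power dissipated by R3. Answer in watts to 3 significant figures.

159 W

Collapse R2‖R3 to a single equivalent, reducing the network to two series elements.
R_p = (97.8×12.8)/(97.8+12.8) = 11.32 Ω
R_total = 18.0 + 11.32 = 29.32 Ω
I = V / R_total = 117 / 29.32 = 3.991 A
Voltage across the parallel pair: V_p = I × R_p = 3.991 × 11.32 = 45.17 V
R3 is across V_p, so use P = V²/R for that branch.
P_R3 = (45.17)² / 12.8 = 159.4 W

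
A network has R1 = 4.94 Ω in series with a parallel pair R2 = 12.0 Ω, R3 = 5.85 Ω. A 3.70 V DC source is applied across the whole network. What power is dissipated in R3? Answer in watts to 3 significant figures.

Replace R2 and R3 with their parallel equivalent so the circuit becomes R1 in series with R_p.
R_p = (12.0×5.85)/(12.0+5.85) = 3.933 Ω
R_total = 4.94 + 3.933 = 8.873 Ω
I = V / R_total = 3.70 / 8.873 = 0.4170 A
Voltage across the parallel pair: V_p = I × R_p = 0.4170 × 3.933 = 1.640 V
R3 is across V_p, so use P = V²/R for that branch.
P_R3 = (1.640)² / 5.85 = 0.4598 W

0.460 W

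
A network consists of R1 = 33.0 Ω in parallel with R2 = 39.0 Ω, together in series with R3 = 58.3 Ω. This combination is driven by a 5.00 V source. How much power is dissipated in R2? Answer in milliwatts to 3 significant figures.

35.3 mW

First find R_p for the parallel pair, then treat R_p + R3 as a series loop.
R_p = (33.0×39.0)/(33.0+39.0) = 17.88 Ω
R_total = R_p + 58.3 = 17.88 + 58.3 = 76.17 Ω
I = V / R_total = 5.00 / 76.17 = 0.06564 A
Voltage across the parallel pair: V_p = I × R_p = 0.06564 × 17.88 = 1.173 V
R2 sits across V_p; its power is V_p²/R.
P_R2 = (1.173)² / 39.0 = 0.03530 W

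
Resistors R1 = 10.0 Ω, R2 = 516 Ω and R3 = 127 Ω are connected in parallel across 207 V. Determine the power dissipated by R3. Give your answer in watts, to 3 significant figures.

337 W

The supply voltage appears across each parallel branch — just use P = V²/R3.
P_R3 = V² / R3 = (207)² / 127 Ω = 337.4 W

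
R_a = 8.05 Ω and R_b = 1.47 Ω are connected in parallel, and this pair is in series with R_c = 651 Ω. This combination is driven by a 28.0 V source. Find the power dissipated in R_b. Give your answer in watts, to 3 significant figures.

Reduce the parallel combination to a single R_p; the circuit then becomes R_p in series with the remaining resistor.
R_p = (8.05×1.47)/(8.05+1.47) = 1.243 Ω
R_total = R_p + 651 = 1.243 + 651 = 652.2 Ω
I = V / R_total = 28.0 / 652.2 = 0.04293 A
Voltage across the parallel pair: V_p = I × R_p = 0.04293 × 1.243 = 0.05336 V
Use P = V²/R for R_b with V = V_p.
P_R_b = (0.05336)² / 1.47 = 0.001937 W

0.00194 W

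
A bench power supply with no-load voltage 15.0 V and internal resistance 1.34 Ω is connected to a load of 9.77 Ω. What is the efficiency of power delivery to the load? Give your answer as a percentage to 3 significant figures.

Both r and R carry the same current, so the power split is just the resistance split: η = R/(R+r).
η = R / (R + r) = 9.77 / (9.77 + 1.34) = 0.8794

87.9 %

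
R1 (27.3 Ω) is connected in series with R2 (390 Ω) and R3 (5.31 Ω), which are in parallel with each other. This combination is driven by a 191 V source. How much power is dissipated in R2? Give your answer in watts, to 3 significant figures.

2.42 W

Collapse R2‖R3 to a single equivalent, reducing the network to two series elements.
R_p = (390×5.31)/(390+5.31) = 5.239 Ω
R_total = 27.3 + 5.239 = 32.54 Ω
I = V / R_total = 191 / 32.54 = 5.870 A
Voltage across the parallel pair: V_p = I × R_p = 5.870 × 5.239 = 30.75 V
R2 sees V_p directly, so P = V_p² / R2.
P_R2 = (30.75)² / 390 = 2.425 W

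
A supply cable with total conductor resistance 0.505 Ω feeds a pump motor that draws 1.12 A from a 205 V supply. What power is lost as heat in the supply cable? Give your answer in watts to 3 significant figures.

Only the current and the line resistance are needed for the I²R loss.
The supply cable carries the full 1.12 A.
P_line = I² R_line = (1.120)² × 0.505 = 0.6335 W

0.633 W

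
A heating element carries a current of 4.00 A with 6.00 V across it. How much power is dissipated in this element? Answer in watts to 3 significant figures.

24.0 W

With V and I both given, power follows immediately from P = V I.
P = 6.00 V × 4.000 A = 24.00 W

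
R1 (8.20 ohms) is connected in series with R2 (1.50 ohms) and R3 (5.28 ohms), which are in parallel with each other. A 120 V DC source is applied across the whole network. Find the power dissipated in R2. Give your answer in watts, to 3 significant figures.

Replace R2 and R3 with their parallel equivalent so the circuit becomes R1 in series with R_p.
R_p = (1.50×5.28)/(1.50+5.28) = 1.168 Ω
R_total = 8.20 + 1.168 = 9.368 Ω
I = V / R_total = 120 / 9.368 = 12.81 A
Voltage across the parallel pair: V_p = I × R_p = 12.81 × 1.168 = 14.96 V
R2 sees V_p directly, so P = V_p² / R2.
P_R2 = (14.96)² / 1.50 = 149.3 W

149 W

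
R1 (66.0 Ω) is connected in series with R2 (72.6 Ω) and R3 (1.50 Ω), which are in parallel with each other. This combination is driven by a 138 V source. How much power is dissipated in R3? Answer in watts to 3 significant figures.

6.02 W

Reduce the parallel pair to R_p first; the network is then a simple series string.
R_p = (72.6×1.50)/(72.6+1.50) = 1.470 Ω
R_total = 66.0 + 1.470 = 67.47 Ω
I = V / R_total = 138 / 67.47 = 2.045 A
Voltage across the parallel pair: V_p = I × R_p = 2.045 × 1.470 = 3.006 V
R3 is across V_p, so use P = V²/R for that branch.
P_R3 = (3.006)² / 1.50 = 6.024 W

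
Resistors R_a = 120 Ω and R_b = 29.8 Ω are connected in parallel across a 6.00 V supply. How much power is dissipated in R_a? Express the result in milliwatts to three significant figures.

Each parallel branch sees the full supply voltage, so P = V²/R applies directly to the target branch.
P_R_a = V² / R_a = (6.00)² / 120 Ω = 0.3000 W

300 mW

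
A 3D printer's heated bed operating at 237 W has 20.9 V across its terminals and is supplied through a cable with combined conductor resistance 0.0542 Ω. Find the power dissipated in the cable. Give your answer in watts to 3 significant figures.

6.97 W

Line loss is just I²R for the cable — we know both I and R_line directly.
I = P / V = 237 / 20.9 = 11.34 A through the cable.
P_line = I² R_line = (11.34)² × 0.0542 = 6.970 W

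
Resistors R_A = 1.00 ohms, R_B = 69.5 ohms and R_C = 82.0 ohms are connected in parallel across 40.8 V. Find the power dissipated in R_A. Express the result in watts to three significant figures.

1660 W

R_A sits directly across the source, so P = V²/R with V = 40.8 V.
P_R_A = V² / R_A = (40.8)² / 1.00 Ω = 1665 W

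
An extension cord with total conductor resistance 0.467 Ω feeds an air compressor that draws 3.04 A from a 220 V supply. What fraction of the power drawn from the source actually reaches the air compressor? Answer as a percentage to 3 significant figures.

99.4 %

The extension cord carries the full 3.04 A.
P_line = I² R_line = (3.040)² × 0.467 = 4.316 W
P_source = V I = 220 × 3.040 = 668.8 W; P_load = 664.5 W
η = P_load / P_source = 664.5 / 668.8 = 0.9935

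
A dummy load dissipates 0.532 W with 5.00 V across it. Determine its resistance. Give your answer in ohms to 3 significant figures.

The two known quantities fix the third via R = V² / P.
R = (5.00)² / 0.532 = 46.99 Ω

47.0 Ω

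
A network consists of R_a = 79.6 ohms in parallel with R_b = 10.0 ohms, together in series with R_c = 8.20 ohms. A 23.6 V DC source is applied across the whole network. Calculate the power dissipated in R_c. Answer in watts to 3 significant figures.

15.6 W

Collapse the R_a‖R_b pair into one equivalent R_p; then R_p and R_c form a series string.
R_p = (79.6×10.0)/(79.6+10.0) = 8.884 Ω
R_total = R_p + 8.20 = 8.884 + 8.20 = 17.08 Ω
I = V / R_total = 23.6 / 17.08 = 1.381 A
R_c carries the full series current, so P = I²R.
P_R_c = (1.381)² × 8.20 = 15.65 W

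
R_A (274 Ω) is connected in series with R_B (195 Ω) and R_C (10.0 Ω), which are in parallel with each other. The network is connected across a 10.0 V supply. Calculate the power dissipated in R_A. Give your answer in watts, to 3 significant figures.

Reduce the parallel pair to R_p first; the network is then a simple series string.
R_p = (195×10.0)/(195+10.0) = 9.512 Ω
R_total = 274 + 9.512 = 283.5 Ω
I = V / R_total = 10.0 / 283.5 = 0.03527 A
R_A is in the main series path, so its power is I²R_A.
P_R_A = (0.03527)² × 274 = 0.3409 W

0.341 W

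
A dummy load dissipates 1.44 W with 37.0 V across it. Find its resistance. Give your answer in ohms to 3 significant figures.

From P = V I = I²R = V²/R, with the two given quantities we get R = V² / P.
R = (37.0)² / 1.44 = 950.7 Ω

951 Ω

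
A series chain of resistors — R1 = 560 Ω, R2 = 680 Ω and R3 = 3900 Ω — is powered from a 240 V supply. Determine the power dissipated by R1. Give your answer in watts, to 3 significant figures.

Every series element carries the same I. Get I from the total resistance, then P = I² × R1.
R_total = 560 + 680 + 3900 = 5140 Ω
I = V / R_total = 240 / 5140 = 0.04669 A
P_R1 = I² × R1 = (0.04669)² × 560 = 1.221 W

1.22 W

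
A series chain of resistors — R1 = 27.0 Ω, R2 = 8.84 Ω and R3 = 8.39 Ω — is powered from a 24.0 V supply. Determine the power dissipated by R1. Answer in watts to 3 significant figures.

7.95 W

Every series element carries the same I. Get I from the total resistance, then P = I² × R1.
R_total = 27.0 + 8.84 + 8.39 = 44.23 Ω
I = V / R_total = 24.0 / 44.23 = 0.5426 A
P_R1 = I² × R1 = (0.5426)² × 27.0 = 7.950 W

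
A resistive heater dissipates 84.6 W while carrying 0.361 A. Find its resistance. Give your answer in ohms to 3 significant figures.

649 Ω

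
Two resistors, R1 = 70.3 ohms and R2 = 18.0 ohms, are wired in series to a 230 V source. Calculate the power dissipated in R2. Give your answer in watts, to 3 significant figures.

122 W

The current is common to all series resistors; compute it, then apply P = I²R for the target.
R_total = 70.3 + 18.0 = 88.30 Ω
I = V / R_total = 230 / 88.30 = 2.605 A
P_R2 = I² × R2 = (2.605)² × 18.0 = 122.1 W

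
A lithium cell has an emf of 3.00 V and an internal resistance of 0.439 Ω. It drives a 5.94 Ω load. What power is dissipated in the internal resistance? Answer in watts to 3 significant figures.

The internal resistance carries the same current as the load; P_int = I²r.
I = ε / (r + R) = 3.00 / (0.439 + 5.94) = 0.4703 A
P_int = I² r = (0.4703)² × 0.439 = 0.09710 W

0.0971 W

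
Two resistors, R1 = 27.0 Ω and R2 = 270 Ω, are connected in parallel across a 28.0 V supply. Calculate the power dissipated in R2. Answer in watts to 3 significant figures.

2.90 W

R2 sits directly across the source, so P = V²/R with V = 28.0 V.
P_R2 = V² / R2 = (28.0)² / 270 Ω = 2.904 W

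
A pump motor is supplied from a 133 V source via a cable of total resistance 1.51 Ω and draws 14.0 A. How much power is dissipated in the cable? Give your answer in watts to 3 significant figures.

296 W

Only the current and the line resistance are needed for the I²R loss.
The cable carries the full 14.0 A.
P_line = I² R_line = (14.00)² × 1.51 = 296.0 W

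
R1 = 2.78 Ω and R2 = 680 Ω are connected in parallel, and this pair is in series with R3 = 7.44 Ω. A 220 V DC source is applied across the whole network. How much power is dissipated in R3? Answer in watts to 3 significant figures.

Collapse the R1‖R2 pair into one equivalent R_p; then R_p and R3 form a series string.
R_p = (2.78×680)/(2.78+680) = 2.769 Ω
R_total = R_p + 7.44 = 2.769 + 7.44 = 10.21 Ω
I = V / R_total = 220 / 10.21 = 21.55 A
R3 is the series element, so its power is I²R.
P_R3 = (21.55)² × 7.44 = 3455 W

3460 W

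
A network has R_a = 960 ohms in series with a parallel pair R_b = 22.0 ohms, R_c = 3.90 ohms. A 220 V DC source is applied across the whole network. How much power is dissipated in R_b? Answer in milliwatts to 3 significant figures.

Replace R_b and R_c with their parallel equivalent so the circuit becomes R_a in series with R_p.
R_p = (22.0×3.90)/(22.0+3.90) = 3.313 Ω
R_total = 960 + 3.313 = 963.3 Ω
I = V / R_total = 220 / 963.3 = 0.2284 A
Voltage across the parallel pair: V_p = I × R_p = 0.2284 × 3.313 = 0.7566 V
R_b is across V_p, so use P = V²/R for that branch.
P_R_b = (0.7566)² / 22.0 = 0.02602 W

26.0 mW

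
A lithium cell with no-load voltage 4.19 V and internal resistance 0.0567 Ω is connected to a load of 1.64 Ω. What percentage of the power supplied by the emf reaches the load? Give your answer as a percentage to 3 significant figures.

Both r and R carry the same current, so the power split is just the resistance split: η = R/(R+r).
η = R / (R + r) = 1.64 / (1.64 + 0.0567) = 0.9666

96.7 %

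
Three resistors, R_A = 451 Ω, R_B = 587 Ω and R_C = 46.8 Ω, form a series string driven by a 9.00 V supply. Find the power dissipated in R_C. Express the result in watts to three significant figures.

Every series element carries the same I. Get I from the total resistance, then P = I² × R_C.
R_total = 451 + 587 + 46.8 = 1085 Ω
I = V / R_total = 9.00 / 1085 = 0.008296 A
P_R_C = I² × R_C = (0.008296)² × 46.8 = 0.003221 W

0.00322 W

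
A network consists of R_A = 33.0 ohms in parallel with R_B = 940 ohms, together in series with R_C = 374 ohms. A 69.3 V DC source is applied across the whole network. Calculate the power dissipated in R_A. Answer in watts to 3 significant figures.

0.898 W

Combine R_A and R_B into their parallel equivalent first, reducing the network to two series resistors.
R_p = (33.0×940)/(33.0+940) = 31.88 Ω
R_total = R_p + 374 = 31.88 + 374 = 405.9 Ω
I = V / R_total = 69.3 / 405.9 = 0.1707 A
Voltage across the parallel pair: V_p = I × R_p = 0.1707 × 31.88 = 5.443 V
R_A sits across V_p; its power is V_p²/R.
P_R_A = (5.443)² / 33.0 = 0.8979 W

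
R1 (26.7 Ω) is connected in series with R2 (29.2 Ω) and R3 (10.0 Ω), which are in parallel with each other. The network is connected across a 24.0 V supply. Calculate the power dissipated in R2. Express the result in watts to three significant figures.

0.939 W

Replace R2 and R3 with their parallel equivalent so the circuit becomes R1 in series with R_p.
R_p = (29.2×10.0)/(29.2+10.0) = 7.449 Ω
R_total = 26.7 + 7.449 = 34.15 Ω
I = V / R_total = 24.0 / 34.15 = 0.7028 A
Voltage across the parallel pair: V_p = I × R_p = 0.7028 × 7.449 = 5.235 V
With V_p across R2, its power is V_p²/R2.
P_R2 = (5.235)² / 29.2 = 0.9386 W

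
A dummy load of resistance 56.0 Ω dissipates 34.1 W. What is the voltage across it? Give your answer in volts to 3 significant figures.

43.7 V

From P = V I = I²R = V²/R, with the two given quantities we get V = √(P R).
V = √(34.1 × 56.0) = 43.70 V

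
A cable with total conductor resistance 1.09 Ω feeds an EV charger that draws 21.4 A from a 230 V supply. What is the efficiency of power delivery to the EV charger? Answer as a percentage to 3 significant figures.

89.9 %

The cable carries the full 21.4 A.
P_line = I² R_line = (21.40)² × 1.09 = 499.2 W
P_source = V I = 230 × 21.40 = 4922 W; P_load = 4423 W
η = P_load / P_source = 4423 / 4922 = 0.8986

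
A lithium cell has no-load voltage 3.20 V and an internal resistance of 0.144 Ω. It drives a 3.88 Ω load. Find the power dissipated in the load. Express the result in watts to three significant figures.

With r and R in series, I = ε/(r+R); the load dissipates I²R.
I = ε / (r + R) = 3.20 / (0.144 + 3.88) = 0.7952 A
P_load = I² R = (0.7952)² × 3.88 = 2.454 W

2.45 W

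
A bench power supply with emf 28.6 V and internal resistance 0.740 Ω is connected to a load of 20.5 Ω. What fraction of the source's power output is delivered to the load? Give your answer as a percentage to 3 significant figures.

The source delivers εI, of which I²R reaches the load and I²r is lost; since I is common, η = R/(R+r).
η = R / (R + r) = 20.5 / (20.5 + 0.740) = 0.9652

96.5 %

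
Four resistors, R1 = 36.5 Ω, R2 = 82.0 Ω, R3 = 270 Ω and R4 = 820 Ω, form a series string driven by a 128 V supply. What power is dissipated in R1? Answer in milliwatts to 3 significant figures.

Series elements share the same current, so find I first, then use P = I²R.
R_total = 36.5 + 82.0 + 270 + 820 = 1208 Ω
I = V / R_total = 128 / 1208 = 0.1059 A
P_R1 = I² × R1 = (0.1059)² × 36.5 = 0.4095 W

409 mW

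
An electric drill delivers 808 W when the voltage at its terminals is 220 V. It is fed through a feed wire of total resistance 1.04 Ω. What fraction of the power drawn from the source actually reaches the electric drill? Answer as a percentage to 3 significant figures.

98.3 %

I = P / V = 808 / 220 = 3.673 A through the feed wire.
P_line = I² R_line = (3.673)² × 1.04 = 14.03 W
P_source = P_load + P_line = 808.0 + 14.03 = 822.0 W
η = P_load / P_source = 808.0 / 822.0 = 0.9829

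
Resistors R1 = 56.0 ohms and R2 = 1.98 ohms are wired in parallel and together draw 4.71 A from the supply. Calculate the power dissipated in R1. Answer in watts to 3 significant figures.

Only the total current is stated, so first find the parallel equivalent to get the voltage across the combination.
1/R_eq = 1/56.0 + 1/1.98 ⇒ R_eq = 1.912 Ω
V = I_total × R_eq = 4.710 × 1.912 = 9.007 V
P_R1 = V² / R1 = (9.007)² / 56.0 = 1.449 W

1.45 W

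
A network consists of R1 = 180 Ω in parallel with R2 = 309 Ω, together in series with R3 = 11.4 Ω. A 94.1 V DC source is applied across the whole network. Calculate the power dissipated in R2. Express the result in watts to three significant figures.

23.7 W

First find R_p for the parallel pair, then treat R_p + R3 as a series loop.
R_p = (180×309)/(180+309) = 113.7 Ω
R_total = R_p + 11.4 = 113.7 + 11.4 = 125.1 Ω
I = V / R_total = 94.1 / 125.1 = 0.7519 A
Voltage across the parallel pair: V_p = I × R_p = 0.7519 × 113.7 = 85.53 V
Use P = V²/R for R2 with V = V_p.
P_R2 = (85.53)² / 309 = 23.67 W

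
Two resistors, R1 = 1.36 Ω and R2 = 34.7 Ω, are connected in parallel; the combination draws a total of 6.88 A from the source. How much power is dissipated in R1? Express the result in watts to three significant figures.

59.6 W

We need the common branch voltage; get it from I_total × R_eq, then P = V²/R for the branch.
1/R_eq = 1/1.36 + 1/34.7 ⇒ R_eq = 1.309 Ω
V = I_total × R_eq = 6.880 × 1.309 = 9.004 V
P_R1 = V² / R1 = (9.004)² / 1.36 = 59.61 W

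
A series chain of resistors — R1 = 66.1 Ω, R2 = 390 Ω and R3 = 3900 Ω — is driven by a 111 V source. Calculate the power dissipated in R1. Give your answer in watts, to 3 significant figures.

Since the resistors are in series they all carry the loop current I = V/R_total; the power in any one is I²R.
R_total = 66.1 + 390 + 3900 = 4356 Ω
I = V / R_total = 111 / 4356 = 0.02548 A
P_R1 = I² × R1 = (0.02548)² × 66.1 = 0.04292 W

0.0429 W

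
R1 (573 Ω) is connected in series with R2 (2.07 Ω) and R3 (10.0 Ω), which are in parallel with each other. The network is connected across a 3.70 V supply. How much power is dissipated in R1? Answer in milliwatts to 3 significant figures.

Reduce the parallel pair to R_p first; the network is then a simple series string.
R_p = (2.07×10.0)/(2.07+10.0) = 1.715 Ω
R_total = 573 + 1.715 = 574.7 Ω
I = V / R_total = 3.70 / 574.7 = 0.006438 A
The full supply current passes through R1: P = I²R.
P_R1 = (0.006438)² × 573 = 0.02375 W

23.7 mW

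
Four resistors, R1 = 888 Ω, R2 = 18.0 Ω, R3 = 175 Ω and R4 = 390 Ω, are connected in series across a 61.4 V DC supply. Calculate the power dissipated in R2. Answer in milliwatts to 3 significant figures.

31.4 mW

The current is common to all series resistors; compute it, then apply P = I²R for the target.
R_total = 888 + 18.0 + 175 + 390 = 1471 Ω
I = V / R_total = 61.4 / 1471 = 0.04174 A
P_R2 = I² × R2 = (0.04174)² × 18.0 = 0.03136 W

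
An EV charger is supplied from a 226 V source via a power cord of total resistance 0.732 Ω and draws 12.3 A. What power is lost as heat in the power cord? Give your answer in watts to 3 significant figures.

Only the current and the line resistance are needed for the I²R loss.
The power cord carries the full 12.3 A.
P_line = I² R_line = (12.30)² × 0.732 = 110.7 W

111 W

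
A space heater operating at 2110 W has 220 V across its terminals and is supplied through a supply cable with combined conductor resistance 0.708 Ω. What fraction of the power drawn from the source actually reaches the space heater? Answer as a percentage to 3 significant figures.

97.0 %

I = P / V = 2110 / 220 = 9.591 A through the supply cable.
P_line = I² R_line = (9.591)² × 0.708 = 65.13 W
P_source = P_load + P_line = 2110 + 65.13 = 2175 W
η = P_load / P_source = 2110 / 2175 = 0.9701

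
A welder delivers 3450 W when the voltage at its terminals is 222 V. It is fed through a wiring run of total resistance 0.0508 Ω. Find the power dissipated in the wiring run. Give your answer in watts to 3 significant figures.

The wiring run and load are in series, so the same current flows in both; the loss is I²R_line.
I = P / V = 3450 / 222 = 15.54 A through the wiring run.
P_line = I² R_line = (15.54)² × 0.0508 = 12.27 W

12.3 W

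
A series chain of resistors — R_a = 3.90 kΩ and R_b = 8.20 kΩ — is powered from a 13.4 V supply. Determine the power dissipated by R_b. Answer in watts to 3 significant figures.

0.0101 W

Every series element carries the same I. Get I from the total resistance, then P = I² × R_b.
R_total = (3.90 + 8.20) kΩ = 12100 Ω
I = V / R_total = 13.4 / 12100 = 0.001107 A
P_R_b = I² × R_b = (0.001107)² × 8200 = 0.01006 W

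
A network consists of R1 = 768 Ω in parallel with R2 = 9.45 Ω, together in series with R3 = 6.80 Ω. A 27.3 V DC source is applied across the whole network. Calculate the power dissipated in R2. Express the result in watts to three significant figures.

First find R_p for the parallel pair, then treat R_p + R3 as a series loop.
R_p = (768×9.45)/(768+9.45) = 9.335 Ω
R_total = R_p + 6.80 = 9.335 + 6.80 = 16.14 Ω
I = V / R_total = 27.3 / 16.14 = 1.692 A
Voltage across the parallel pair: V_p = I × R_p = 1.692 × 9.335 = 15.79 V
R2 has V_p across it, so P = V_p²/R2.
P_R2 = (15.79)² / 9.45 = 26.40 W

26.4 W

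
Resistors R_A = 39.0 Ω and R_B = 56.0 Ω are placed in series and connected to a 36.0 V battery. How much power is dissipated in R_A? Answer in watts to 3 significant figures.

5.60 W

Every series element carries the same I. Get I from the total resistance, then P = I² × R_A.
R_total = 39.0 + 56.0 = 95.00 Ω
I = V / R_total = 36.0 / 95.00 = 0.3789 A
P_R_A = I² × R_A = (0.3789)² × 39.0 = 5.600 W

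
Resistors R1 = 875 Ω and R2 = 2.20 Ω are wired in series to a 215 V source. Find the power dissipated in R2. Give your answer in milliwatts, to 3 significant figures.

132 mW

Series elements share the same current, so find I first, then use P = I²R.
R_total = 875 + 2.20 = 877.2 Ω
I = V / R_total = 215 / 877.2 = 0.2451 A
P_R2 = I² × R2 = (0.2451)² × 2.20 = 0.1322 W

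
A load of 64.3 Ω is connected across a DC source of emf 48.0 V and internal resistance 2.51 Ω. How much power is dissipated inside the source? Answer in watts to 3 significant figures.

r is in series with the load, so it carries the full circuit current — the loss in it is I²r.
I = ε / (r + R) = 48.0 / (2.51 + 64.3) = 0.7185 A
P_int = I² r = (0.7185)² × 2.51 = 1.296 W

1.30 W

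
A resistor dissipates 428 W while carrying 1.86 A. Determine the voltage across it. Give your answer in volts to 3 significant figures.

230 V

Rearranging the power relation for the two known quantities gives V = P / I.
V = 428 / 1.860 = 230.1 V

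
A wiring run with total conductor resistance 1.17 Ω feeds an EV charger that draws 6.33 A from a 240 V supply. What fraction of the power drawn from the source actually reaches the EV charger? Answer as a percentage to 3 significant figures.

96.9 %

The wiring run carries the full 6.33 A.
P_line = I² R_line = (6.330)² × 1.17 = 46.88 W
P_source = V I = 240 × 6.330 = 1519 W; P_load = 1472 W
η = P_load / P_source = 1472 / 1519 = 0.9691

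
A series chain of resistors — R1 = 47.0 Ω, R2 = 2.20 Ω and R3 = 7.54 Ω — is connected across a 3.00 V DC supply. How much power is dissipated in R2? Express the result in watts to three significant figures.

Series elements share the same current, so find I first, then use P = I²R.
R_total = 47.0 + 2.20 + 7.54 = 56.74 Ω
I = V / R_total = 3.00 / 56.74 = 0.05287 A
P_R2 = I² × R2 = (0.05287)² × 2.20 = 0.006150 W

0.00615 W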